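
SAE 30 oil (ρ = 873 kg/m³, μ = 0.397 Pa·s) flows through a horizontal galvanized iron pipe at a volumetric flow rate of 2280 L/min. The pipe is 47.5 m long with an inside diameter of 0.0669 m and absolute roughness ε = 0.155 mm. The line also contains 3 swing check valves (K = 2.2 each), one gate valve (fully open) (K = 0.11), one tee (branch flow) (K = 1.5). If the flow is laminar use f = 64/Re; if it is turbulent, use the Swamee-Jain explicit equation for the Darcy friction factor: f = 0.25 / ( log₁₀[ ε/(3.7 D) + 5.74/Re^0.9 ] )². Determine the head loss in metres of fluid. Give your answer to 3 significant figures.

Q = 2280 L/min = 2280/60000 = 0.038 m³/s.
Cross-sectional area A = πD²/4 = π(0.0669)²/4 = 0.003515 m²; mean velocity V = Q/A = 0.038/0.003515 = 10.81 m/s.
Reynolds number Re = ρVD/μ = 873 · 10.81 · 0.0669 / 0.397 = 1590.
Re < 2300 → laminar flow, so f = 64/Re = 64/1590 = 0.04024 (the turbulent correlation is not needed).
Total minor-loss coefficient ΣK = 3·2.2 + 1·0.11 + 1·1.5 = 8.21.
ΔP = [f·L/D + ΣK]·(ρV²/2) = [0.04024·47.5/0.0669 + 8.21]·(873·10.81²/2) = [28.57 + 8.21]·5.101e+04 = 1.876e+06 Pa.
Head loss h_f = ΔP/(ρg) = 1.876e+06/(873·9.81) = 219 m.

h_f ≈ 219 m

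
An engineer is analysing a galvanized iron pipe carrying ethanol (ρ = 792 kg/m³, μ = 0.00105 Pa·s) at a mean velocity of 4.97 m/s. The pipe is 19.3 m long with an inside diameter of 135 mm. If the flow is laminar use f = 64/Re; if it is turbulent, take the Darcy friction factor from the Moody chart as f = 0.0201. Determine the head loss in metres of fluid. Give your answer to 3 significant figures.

Reynolds number Re = ρVD/μ = 792 · 4.97 · 0.135 / 0.00105 = 5.061e+05.
Re > 4000 → turbulent; use the Moody-chart value f = 0.0201.
Darcy-Weisbach: ΔP = f(L/D)(ρV²/2) = 0.0201·(19.3/0.135)·(792·4.97²/2) = 0.0201·143·9782 = 2.811e+04 Pa.
Head loss h_f = ΔP/(ρg) = 2.811e+04/(792·9.81) = 3.62 m.

h_f ≈ 3.62 m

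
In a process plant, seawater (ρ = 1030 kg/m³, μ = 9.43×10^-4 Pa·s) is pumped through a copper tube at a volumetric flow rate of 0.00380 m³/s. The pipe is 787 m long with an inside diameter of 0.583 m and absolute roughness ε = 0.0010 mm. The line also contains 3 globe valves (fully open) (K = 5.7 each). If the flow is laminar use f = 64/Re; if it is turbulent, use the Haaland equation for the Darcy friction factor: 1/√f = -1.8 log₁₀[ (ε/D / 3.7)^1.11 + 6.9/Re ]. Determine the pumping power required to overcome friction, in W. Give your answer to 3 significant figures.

Cross-sectional area A = πD²/4 = π(0.583)²/4 = 0.2669 m²; mean velocity V = Q/A = 0.0038/0.2669 = 0.01423 m/s.
Reynolds number Re = ρVD/μ = 1030 · 0.01423 · 0.583 / 0.000943 = 9065.
Re > 4000 → turbulent. Relative roughness ε/D = 1e-06/0.583 = 1.72e-06. Haaland: 1/√f = -1.8 log₁₀[(1.72e-06/3.7)^1.11 + 6.9/9065] = -1.8 log₁₀[9.32e-08 + 0.000761] = 5.613, so f = 0.03174.
Total minor-loss coefficient ΣK = 3·5.7 = 17.1.
ΔP = [f·L/D + ΣK]·(ρV²/2) = [0.03174·787/0.583 + 17.1]·(1030·0.01423²/2) = [42.84 + 17.1]·0.1044 = 6.255 Pa.
Pumping power P = QΔP = 0.0038·6.255 = 0.02377 W = 0.0238 W.

P ≈ 0.0238 W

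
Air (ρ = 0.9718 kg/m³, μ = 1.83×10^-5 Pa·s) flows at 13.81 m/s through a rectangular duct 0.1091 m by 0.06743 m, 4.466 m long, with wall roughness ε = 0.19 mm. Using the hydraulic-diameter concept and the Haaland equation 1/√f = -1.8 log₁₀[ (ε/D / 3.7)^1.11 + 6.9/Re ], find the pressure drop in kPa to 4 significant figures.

ΔP ≈ 0.1315 kPa

Hydraulic diameter D_h = 4A/P = 4·(0.1091·0.06743)/(2·(0.1091+0.06743)) = 0.02943/0.3531 = 0.08335 m.
Re = ρVD_h/μ = 0.9718·13.81·0.08335/1.83e-05 = 6.112e+04.
ε/D_h = 0.00019/0.08335 = 0.00228; Haaland gives 1/√f = -1.8 log₁₀[0.000273+0.000113] = 6.144, so f = 0.02649.
ΔP = f(L/D_h)(ρV²/2) = 0.02649·4.466/0.08335·92.67 = 131.5 Pa.
ΔP = 0.1315 kPa.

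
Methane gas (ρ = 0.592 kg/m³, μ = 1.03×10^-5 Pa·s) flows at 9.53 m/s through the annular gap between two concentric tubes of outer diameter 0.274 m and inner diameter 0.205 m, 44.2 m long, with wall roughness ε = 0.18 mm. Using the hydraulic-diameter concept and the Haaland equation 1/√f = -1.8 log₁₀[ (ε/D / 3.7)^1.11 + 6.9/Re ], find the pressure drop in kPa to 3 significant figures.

Hydraulic diameter D_h = 4A/P = D_o - D_i = 0.274 - 0.205 = 0.069 m.
Re = ρVD_h/μ = 0.592·9.53·0.069/1.03e-05 = 3.779e+04.
ε/D_h = 0.00018/0.069 = 0.00261; Haaland gives 1/√f = -1.8 log₁₀[0.000317+0.000183] = 5.942, so f = 0.02832.
ΔP = f(L/D_h)(ρV²/2) = 0.02832·44.2/0.069·26.88 = 487.7 Pa.
ΔP = 0.488 kPa.

ΔP ≈ 0.488 kPa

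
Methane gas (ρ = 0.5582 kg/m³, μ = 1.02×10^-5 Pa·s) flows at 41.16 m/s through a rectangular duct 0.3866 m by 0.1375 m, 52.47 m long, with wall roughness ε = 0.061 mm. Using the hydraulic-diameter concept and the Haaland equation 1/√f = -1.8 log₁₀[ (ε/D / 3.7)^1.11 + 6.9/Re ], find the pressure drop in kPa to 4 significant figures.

Hydraulic diameter D_h = 4A/P = 4·(0.3866·0.1375)/(2·(0.3866+0.1375)) = 0.2126/1.048 = 0.2029 m.
Re = ρVD_h/μ = 0.5582·41.16·0.2029/1.02e-05 = 4.569e+05.
ε/D_h = 6.1e-05/0.2029 = 0.000301; Haaland gives 1/√f = -1.8 log₁₀[2.88e-05+1.51e-05] = 7.843, so f = 0.01626.
ΔP = f(L/D_h)(ρV²/2) = 0.01626·52.47/0.2029·472.8 = 1988 Pa.
ΔP = 1.988 kPa.

ΔP ≈ 1.988 kPa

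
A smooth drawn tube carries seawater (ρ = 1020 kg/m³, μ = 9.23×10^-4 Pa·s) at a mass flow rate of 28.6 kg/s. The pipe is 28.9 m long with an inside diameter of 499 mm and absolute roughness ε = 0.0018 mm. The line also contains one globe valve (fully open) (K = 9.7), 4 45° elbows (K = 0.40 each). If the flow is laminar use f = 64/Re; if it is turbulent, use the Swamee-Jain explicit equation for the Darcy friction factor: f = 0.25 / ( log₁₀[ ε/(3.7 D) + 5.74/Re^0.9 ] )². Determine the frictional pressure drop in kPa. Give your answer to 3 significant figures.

ΔP ≈ 0.130 kPa

A = πD²/4 = π(0.499)²/4 = 0.1956 m²; mean velocity V = ṁ/(ρA) = 28.6/(1020 · 0.1956) = 0.1434 m/s.
Reynolds number Re = ρVD/μ = 1020 · 0.1434 · 0.499 / 0.000923 = 7.906e+04.
Re > 4000 → turbulent. Relative roughness ε/D = 1.8e-06/0.499 = 3.61e-06. Swamee-Jain: f = 0.25/(log₁₀[3.61e-06/3.7 + 5.74/7.906e+04^0.9])² = 0.25/(log₁₀[9.75e-07 + 0.000224])² = 0.25/(-3.647)² = 0.01879.
Total minor-loss coefficient ΣK = 1·9.7 + 4·0.4 = 11.3.
ΔP = [f·L/D + ΣK]·(ρV²/2) = [0.01879·28.9/0.499 + 11.3]·(1020·0.1434²/2) = [1.088 + 11.3]·10.48 = 129.9 Pa.
ΔP = 129.9 Pa = 0.130 kPa.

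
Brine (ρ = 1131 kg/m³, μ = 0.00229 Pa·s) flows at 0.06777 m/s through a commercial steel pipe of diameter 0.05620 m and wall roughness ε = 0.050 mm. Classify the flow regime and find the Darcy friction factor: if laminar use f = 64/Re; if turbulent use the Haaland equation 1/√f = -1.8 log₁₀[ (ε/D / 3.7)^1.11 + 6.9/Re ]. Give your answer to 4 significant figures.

Re = ρVD/μ = 1131·0.06777·0.0562/0.00229 = 1881.
Re < 2300 → laminar, so f = 64/Re = 0.03402 (roughness is irrelevant in laminar flow).

f ≈ 0.03402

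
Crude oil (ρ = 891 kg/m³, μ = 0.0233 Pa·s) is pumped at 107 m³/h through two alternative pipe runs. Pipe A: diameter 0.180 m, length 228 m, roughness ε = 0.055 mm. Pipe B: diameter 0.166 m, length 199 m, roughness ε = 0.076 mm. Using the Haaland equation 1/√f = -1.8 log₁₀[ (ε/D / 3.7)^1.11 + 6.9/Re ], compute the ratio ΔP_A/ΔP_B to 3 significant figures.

ΔP_A/ΔP_B ≈ 0.777

Pipe A: V = Q/A = 0.02972/0.02545 = 1.168 m/s; Re = 8040; ε/D = 0.000306; Haaland → f = 0.03314; ΔP_A = f(L/D)(ρV²/2) = 2.551e+04 Pa.
Pipe B: V = Q/A = 0.02972/0.02164 = 1.373 m/s; Re = 8718; ε/D = 0.000458; Haaland → f = 0.0326; ΔP_B = f(L/D)(ρV²/2) = 3.283e+04 Pa.
ΔP_A/ΔP_B = 2.551e+04/3.283e+04 = 0.777.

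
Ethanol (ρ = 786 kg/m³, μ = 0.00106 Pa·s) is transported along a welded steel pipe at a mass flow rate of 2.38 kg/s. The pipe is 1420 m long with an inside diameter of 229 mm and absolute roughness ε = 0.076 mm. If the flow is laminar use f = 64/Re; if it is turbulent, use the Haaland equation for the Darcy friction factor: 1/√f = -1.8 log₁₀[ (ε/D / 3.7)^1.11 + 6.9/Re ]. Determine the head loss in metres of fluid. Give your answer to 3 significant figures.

h_f ≈ 0.0504 m

A = πD²/4 = π(0.229)²/4 = 0.04119 m²; mean velocity V = ṁ/(ρA) = 2.38/(786 · 0.04119) = 0.07352 m/s.
Reynolds number Re = ρVD/μ = 786 · 0.07352 · 0.229 / 0.00106 = 1.248e+04.
Re > 4000 → turbulent. Relative roughness ε/D = 7.6e-05/0.229 = 0.000332. Haaland: 1/√f = -1.8 log₁₀[(0.000332/3.7)^1.11 + 6.9/1.248e+04] = -1.8 log₁₀[3.22e-05 + 0.000553] = 5.819, so f = 0.02953.
Darcy-Weisbach: ΔP = f(L/D)(ρV²/2) = 0.02953·(1420/0.229)·(786·0.07352²/2) = 0.02953·6201·2.124 = 389 Pa.
Head loss h_f = ΔP/(ρg) = 389/(786·9.81) = 0.0504 m.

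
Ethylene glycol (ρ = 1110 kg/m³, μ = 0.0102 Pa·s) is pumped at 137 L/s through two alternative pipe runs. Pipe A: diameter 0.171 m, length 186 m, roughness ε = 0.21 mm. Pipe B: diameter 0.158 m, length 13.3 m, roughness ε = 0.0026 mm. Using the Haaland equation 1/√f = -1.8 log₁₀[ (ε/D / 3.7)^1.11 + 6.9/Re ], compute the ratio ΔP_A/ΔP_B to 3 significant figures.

Pipe A: V = Q/A = 0.137/0.02297 = 5.965 m/s; Re = 1.11e+05; ε/D = 0.00123; Haaland → f = 0.02255; ΔP_A = f(L/D)(ρV²/2) = 4.844e+05 Pa.
Pipe B: V = Q/A = 0.137/0.01961 = 6.987 m/s; Re = 1.201e+05; ε/D = 1.65e-05; Haaland → f = 0.01723; ΔP_B = f(L/D)(ρV²/2) = 3.93e+04 Pa.
ΔP_A/ΔP_B = 4.844e+05/3.93e+04 = 12.3.

ΔP_A/ΔP_B ≈ 12.3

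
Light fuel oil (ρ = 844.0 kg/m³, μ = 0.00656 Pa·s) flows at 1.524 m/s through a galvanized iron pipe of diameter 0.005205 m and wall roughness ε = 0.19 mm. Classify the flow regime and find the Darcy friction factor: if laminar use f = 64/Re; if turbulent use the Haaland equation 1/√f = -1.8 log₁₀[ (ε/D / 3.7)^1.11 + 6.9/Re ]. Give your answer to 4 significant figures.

f ≈ 0.06271

Re = ρVD/μ = 844·1.524·0.005205/0.00656 = 1021.
Re < 2300 → laminar, so f = 64/Re = 0.06271 (roughness is irrelevant in laminar flow).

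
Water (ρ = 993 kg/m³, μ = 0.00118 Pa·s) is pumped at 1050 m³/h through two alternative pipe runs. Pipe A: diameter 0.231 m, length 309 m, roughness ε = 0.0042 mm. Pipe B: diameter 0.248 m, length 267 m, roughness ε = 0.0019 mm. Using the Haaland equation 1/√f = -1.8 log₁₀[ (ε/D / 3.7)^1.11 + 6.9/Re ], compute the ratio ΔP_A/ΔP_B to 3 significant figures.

Pipe A: V = Q/A = 0.2917/0.04191 = 6.959 m/s; Re = 1.353e+06; ε/D = 1.82e-05; Haaland → f = 0.01144; ΔP_A = f(L/D)(ρV²/2) = 3.679e+05 Pa.
Pipe B: V = Q/A = 0.2917/0.04831 = 6.038 m/s; Re = 1.26e+06; ε/D = 7.66e-06; Haaland → f = 0.01131; ΔP_B = f(L/D)(ρV²/2) = 2.204e+05 Pa.
ΔP_A/ΔP_B = 3.679e+05/2.204e+05 = 1.67.

ΔP_A/ΔP_B ≈ 1.67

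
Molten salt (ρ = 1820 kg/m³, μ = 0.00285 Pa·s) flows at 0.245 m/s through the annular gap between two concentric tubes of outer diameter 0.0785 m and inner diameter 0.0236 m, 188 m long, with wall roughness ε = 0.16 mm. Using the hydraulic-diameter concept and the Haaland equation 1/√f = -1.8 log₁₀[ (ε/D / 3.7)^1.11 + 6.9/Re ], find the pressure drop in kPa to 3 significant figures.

ΔP ≈ 6.70 kPa

Hydraulic diameter D_h = 4A/P = D_o - D_i = 0.0785 - 0.0236 = 0.0549 m.
Re = ρVD_h/μ = 1820·0.245·0.0549/0.00285 = 8589.
ε/D_h = 0.00016/0.0549 = 0.00291; Haaland gives 1/√f = -1.8 log₁₀[0.000359+0.000803] = 5.283, so f = 0.03584.
ΔP = f(L/D_h)(ρV²/2) = 0.03584·188/0.0549·54.62 = 6703 Pa.
ΔP = 6.70 kPa.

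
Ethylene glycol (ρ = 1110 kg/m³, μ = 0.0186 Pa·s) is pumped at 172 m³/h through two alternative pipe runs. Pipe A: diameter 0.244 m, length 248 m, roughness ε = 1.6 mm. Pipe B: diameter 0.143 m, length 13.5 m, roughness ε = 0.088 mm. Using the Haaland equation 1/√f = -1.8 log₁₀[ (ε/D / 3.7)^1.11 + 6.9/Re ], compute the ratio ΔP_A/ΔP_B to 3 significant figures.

Pipe A: V = Q/A = 0.04778/0.04676 = 1.022 m/s; Re = 1.488e+04; ε/D = 0.00656; Haaland → f = 0.03745; ΔP_A = f(L/D)(ρV²/2) = 2.206e+04 Pa.
Pipe B: V = Q/A = 0.04778/0.01606 = 2.975 m/s; Re = 2.539e+04; ε/D = 0.000615; Haaland → f = 0.02557; ΔP_B = f(L/D)(ρV²/2) = 1.186e+04 Pa.
ΔP_A/ΔP_B = 2.206e+04/1.186e+04 = 1.86.

ΔP_A/ΔP_B ≈ 1.86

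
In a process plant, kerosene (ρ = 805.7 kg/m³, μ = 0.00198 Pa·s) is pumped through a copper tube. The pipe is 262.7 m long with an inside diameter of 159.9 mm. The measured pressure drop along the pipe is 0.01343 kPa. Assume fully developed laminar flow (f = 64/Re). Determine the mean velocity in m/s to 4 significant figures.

V ≈ 0.02063 m/s

For laminar flow, f = 64/Re with Re = ρVD/μ, so Darcy-Weisbach reduces to ΔP = 32μLV/D². Solving for V: V = ΔP·D²/(32μL) = 13.43·(0.1599)²/(32·0.00198·262.7) = 0.02063 m/s.
Check: Re = ρVD/μ = 805.7·0.02063·0.1599/0.00198 = 1342 < 2300, so the laminar assumption holds.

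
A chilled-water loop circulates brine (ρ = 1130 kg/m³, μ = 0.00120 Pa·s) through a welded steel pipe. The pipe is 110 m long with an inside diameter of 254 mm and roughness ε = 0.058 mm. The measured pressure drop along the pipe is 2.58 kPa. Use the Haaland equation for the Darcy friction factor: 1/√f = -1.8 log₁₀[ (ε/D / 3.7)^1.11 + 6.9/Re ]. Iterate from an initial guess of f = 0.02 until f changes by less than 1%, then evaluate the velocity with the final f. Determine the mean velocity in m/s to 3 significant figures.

V ≈ 0.783 m/s

Rearranging Darcy-Weisbach: V = √(2·ΔP·D/(f·L·ρ)). With ε/D = 5.8e-05/0.254 = 0.000228, iterate starting from f = 0.02:
  f = 0.02 → V = √(2·2580·0.254/(0.02·110·1130)) = 0.7261 m/s; Re = ρVD/μ = 1.737e+05; f → 0.01737
  f = 0.01737 → V = 0.779 m/s; Re = 1.863e+05; f → 0.01721
Converged (Δf/f < 1%). With the final f = 0.01721: V = √(2·2580·0.254/(0.01721·110·1130)) = 0.7827 m/s.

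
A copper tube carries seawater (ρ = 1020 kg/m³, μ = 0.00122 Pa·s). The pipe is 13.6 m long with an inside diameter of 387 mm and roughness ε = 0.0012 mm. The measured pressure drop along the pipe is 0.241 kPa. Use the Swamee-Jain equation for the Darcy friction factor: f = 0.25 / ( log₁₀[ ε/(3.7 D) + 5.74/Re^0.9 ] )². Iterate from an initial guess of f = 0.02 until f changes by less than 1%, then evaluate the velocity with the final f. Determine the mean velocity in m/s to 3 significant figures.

Rearranging Darcy-Weisbach: V = √(2·ΔP·D/(f·L·ρ)). With ε/D = 1.2e-06/0.387 = 3.1e-06, iterate starting from f = 0.02:
  f = 0.02 → V = √(2·241·0.387/(0.02·13.6·1020)) = 0.82 m/s; Re = ρVD/μ = 2.653e+05; f → 0.01474
  f = 0.01474 → V = 0.955 m/s; Re = 3.09e+05; f → 0.01433
  f = 0.01433 → V = 0.9686 m/s; Re = 3.134e+05; f → 0.01429
Converged (Δf/f < 1%). With the final f = 0.01429: V = √(2·241·0.387/(0.01429·13.6·1020)) = 0.9699 m/s.

V ≈ 0.970 m/s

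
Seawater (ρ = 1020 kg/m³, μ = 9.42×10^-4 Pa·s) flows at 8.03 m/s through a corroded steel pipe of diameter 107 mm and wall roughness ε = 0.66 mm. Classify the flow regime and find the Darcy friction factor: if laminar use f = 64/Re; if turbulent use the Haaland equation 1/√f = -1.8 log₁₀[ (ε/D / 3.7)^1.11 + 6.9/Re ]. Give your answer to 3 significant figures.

f ≈ 0.0325

Re = ρVD/μ = 1020·8.03·0.107/0.000942 = 9.304e+05.
Re > 4000 → turbulent. ε/D = 0.00066/0.107 = 0.00617; Haaland: 1/√f = -1.8 log₁₀[0.000825 + 7.42e-06] = 5.544, so f = 0.03254.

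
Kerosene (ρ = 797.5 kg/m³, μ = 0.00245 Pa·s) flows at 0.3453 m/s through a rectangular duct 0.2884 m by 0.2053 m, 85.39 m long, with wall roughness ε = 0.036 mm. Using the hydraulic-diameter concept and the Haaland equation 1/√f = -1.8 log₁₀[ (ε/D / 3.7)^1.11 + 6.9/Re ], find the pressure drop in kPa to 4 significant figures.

Hydraulic diameter D_h = 4A/P = 4·(0.2884·0.2053)/(2·(0.2884+0.2053)) = 0.2368/0.9874 = 0.2399 m.
Re = ρVD_h/μ = 797.5·0.3453·0.2399/0.00245 = 2.696e+04.
ε/D_h = 3.6e-05/0.2399 = 0.00015; Haaland gives 1/√f = -1.8 log₁₀[1.33e-05+0.000256] = 6.426, so f = 0.02422.
ΔP = f(L/D_h)(ρV²/2) = 0.02422·85.39/0.2399·47.54 = 409.9 Pa.
ΔP = 0.4099 kPa.

ΔP ≈ 0.4099 kPa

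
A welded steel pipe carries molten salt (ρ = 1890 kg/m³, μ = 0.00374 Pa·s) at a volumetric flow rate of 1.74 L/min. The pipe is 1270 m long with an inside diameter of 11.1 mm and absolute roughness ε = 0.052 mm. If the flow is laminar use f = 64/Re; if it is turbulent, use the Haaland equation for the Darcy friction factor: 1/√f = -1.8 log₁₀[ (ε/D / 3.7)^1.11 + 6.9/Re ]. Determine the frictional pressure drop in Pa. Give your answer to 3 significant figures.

ΔP ≈ 370000 Pa

Q = 1.74 L/min = 1.74/60000 = 2.9e-05 m³/s.
Cross-sectional area A = πD²/4 = π(0.0111)²/4 = 9.677e-05 m²; mean velocity V = Q/A = 2.9e-05/9.677e-05 = 0.2997 m/s.
Reynolds number Re = ρVD/μ = 1890 · 0.2997 · 0.0111 / 0.00374 = 1681.
Re < 2300 → laminar flow, so f = 64/Re = 64/1681 = 0.03807 (the turbulent correlation is not needed).
Darcy-Weisbach: ΔP = f(L/D)(ρV²/2) = 0.03807·(1270/0.0111)·(1890·0.2997²/2) = 0.03807·1.144e+05·84.87 = 3.697e+05 Pa.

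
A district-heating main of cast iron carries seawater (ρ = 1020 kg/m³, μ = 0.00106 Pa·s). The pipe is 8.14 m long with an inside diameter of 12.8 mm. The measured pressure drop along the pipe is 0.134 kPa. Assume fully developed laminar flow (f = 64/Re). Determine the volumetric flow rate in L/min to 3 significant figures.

For laminar flow, f = 64/Re with Re = ρVD/μ, so Darcy-Weisbach reduces to ΔP = 32μLV/D². Solving for V: V = ΔP·D²/(32μL) = 134·(0.0128)²/(32·0.00106·8.14) = 0.07951 m/s.
Check: Re = ρVD/μ = 1020·0.07951·0.0128/0.00106 = 979.4 < 2300, so the laminar assumption holds.
Q = V·A = 0.07951·(π/4·0.0128²) = 1.023e-05 m³/s = 0.614 L/min.

Q ≈ 0.614 L/min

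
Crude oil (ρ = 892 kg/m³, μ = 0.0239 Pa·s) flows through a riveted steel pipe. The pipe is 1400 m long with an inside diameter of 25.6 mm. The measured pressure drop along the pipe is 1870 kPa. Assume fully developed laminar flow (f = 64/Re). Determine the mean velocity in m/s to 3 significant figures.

For laminar flow, f = 64/Re with Re = ρVD/μ, so Darcy-Weisbach reduces to ΔP = 32μLV/D². Solving for V: V = ΔP·D²/(32μL) = 1.87e+06·(0.0256)²/(32·0.0239·1400) = 1.145 m/s.
Check: Re = ρVD/μ = 892·1.145·0.0256/0.0239 = 1094 < 2300, so the laminar assumption holds.

V ≈ 1.14 m/s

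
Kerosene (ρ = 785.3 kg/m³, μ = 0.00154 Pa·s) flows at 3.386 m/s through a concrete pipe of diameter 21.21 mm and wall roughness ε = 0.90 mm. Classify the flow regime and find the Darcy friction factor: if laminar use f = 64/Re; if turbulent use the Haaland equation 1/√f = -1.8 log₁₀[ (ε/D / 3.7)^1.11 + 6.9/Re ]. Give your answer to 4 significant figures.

Re = ρVD/μ = 785.3·3.386·0.02121/0.00154 = 3.662e+04.
Re > 4000 → turbulent. ε/D = 0.0009/0.02121 = 0.0424; Haaland: 1/√f = -1.8 log₁₀[0.00702 + 0.000188] = 3.856, so f = 0.06724.

f ≈ 0.06724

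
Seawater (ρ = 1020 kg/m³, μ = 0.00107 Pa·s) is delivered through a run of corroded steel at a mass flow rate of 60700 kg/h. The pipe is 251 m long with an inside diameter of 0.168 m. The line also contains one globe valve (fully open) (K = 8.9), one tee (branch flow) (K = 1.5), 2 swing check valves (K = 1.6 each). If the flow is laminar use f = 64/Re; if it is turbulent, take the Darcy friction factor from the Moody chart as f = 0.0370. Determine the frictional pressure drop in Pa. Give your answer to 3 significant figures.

ΔP ≈ 19500 Pa

ṁ = 60700 kg/h = 60700/3600 = 16.86 kg/s.
A = πD²/4 = π(0.168)²/4 = 0.02217 m²; mean velocity V = ṁ/(ρA) = 16.86/(1020 · 0.02217) = 0.7457 m/s.
Reynolds number Re = ρVD/μ = 1020 · 0.7457 · 0.168 / 0.00107 = 1.194e+05.
Re > 4000 → turbulent; use the Moody-chart value f = 0.0370.
Total minor-loss coefficient ΣK = 1·8.9 + 1·1.5 + 2·1.6 = 13.6.
ΔP = [f·L/D + ΣK]·(ρV²/2) = [0.037·251/0.168 + 13.6]·(1020·0.7457²/2) = [55.28 + 13.6]·283.6 = 1.954e+04 Pa.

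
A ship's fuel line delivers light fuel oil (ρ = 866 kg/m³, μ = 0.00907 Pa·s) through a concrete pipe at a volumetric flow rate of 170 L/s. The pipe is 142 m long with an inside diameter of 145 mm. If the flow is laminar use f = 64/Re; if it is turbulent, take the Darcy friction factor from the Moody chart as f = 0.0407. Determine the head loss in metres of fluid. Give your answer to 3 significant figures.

Q = 170 L/s = 170/1000 = 0.17 m³/s.
Cross-sectional area A = πD²/4 = π(0.145)²/4 = 0.01651 m²; mean velocity V = Q/A = 0.17/0.01651 = 10.29 m/s.
Reynolds number Re = ρVD/μ = 866 · 10.29 · 0.145 / 0.00907 = 1.425e+05.
Re > 4000 → turbulent; use the Moody-chart value f = 0.0407.
Darcy-Weisbach: ΔP = f(L/D)(ρV²/2) = 0.0407·(142/0.145)·(866·10.29²/2) = 0.0407·979.3·4.589e+04 = 1.829e+06 Pa.
Head loss h_f = ΔP/(ρg) = 1.829e+06/(866·9.81) = 215 m.

h_f ≈ 215 m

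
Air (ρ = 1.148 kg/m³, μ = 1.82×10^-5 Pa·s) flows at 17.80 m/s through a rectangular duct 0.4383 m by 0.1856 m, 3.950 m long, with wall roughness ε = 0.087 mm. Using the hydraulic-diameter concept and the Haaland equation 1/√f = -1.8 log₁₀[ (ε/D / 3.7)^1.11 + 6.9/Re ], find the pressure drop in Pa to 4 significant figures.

ΔP ≈ 47.02 Pa

Hydraulic diameter D_h = 4A/P = 4·(0.4383·0.1856)/(2·(0.4383+0.1856)) = 0.3254/1.248 = 0.2608 m.
Re = ρVD_h/μ = 1.148·17.8·0.2608/1.82e-05 = 2.928e+05.
ε/D_h = 8.7e-05/0.2608 = 0.000334; Haaland gives 1/√f = -1.8 log₁₀[3.24e-05+2.36e-05] = 7.654, so f = 0.01707.
ΔP = f(L/D_h)(ρV²/2) = 0.01707·3.95/0.2608·181.9 = 47.02 Pa.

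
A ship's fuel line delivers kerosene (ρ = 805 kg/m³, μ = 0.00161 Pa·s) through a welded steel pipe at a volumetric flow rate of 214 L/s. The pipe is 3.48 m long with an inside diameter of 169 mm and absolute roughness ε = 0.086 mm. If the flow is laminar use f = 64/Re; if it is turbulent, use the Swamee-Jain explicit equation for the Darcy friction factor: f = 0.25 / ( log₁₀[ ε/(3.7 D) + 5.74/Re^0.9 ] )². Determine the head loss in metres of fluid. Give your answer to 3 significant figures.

h_f ≈ 1.67 m

Q = 214 L/s = 214/1000 = 0.214 m³/s.
Cross-sectional area A = πD²/4 = π(0.169)²/4 = 0.02243 m²; mean velocity V = Q/A = 0.214/0.02243 = 9.54 m/s.
Reynolds number Re = ρVD/μ = 805 · 9.54 · 0.169 / 0.00161 = 8.061e+05.
Re > 4000 → turbulent. Relative roughness ε/D = 8.6e-05/0.169 = 0.000509. Swamee-Jain: f = 0.25/(log₁₀[0.000509/3.7 + 5.74/8.061e+05^0.9])² = 0.25/(log₁₀[0.000138 + 2.77e-05])² = 0.25/(-3.782)² = 0.01748.
Darcy-Weisbach: ΔP = f(L/D)(ρV²/2) = 0.01748·(3.48/0.169)·(805·9.54²/2) = 0.01748·20.59·3.663e+04 = 1.319e+04 Pa.
Head loss h_f = ΔP/(ρg) = 1.319e+04/(805·9.81) = 1.67 m.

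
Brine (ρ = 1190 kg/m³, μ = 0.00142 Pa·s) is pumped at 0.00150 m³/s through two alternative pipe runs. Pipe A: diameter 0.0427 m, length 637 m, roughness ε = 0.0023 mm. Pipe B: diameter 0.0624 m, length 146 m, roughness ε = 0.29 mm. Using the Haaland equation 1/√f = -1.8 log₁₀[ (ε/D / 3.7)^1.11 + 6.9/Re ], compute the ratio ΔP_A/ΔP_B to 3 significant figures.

ΔP_A/ΔP_B ≈ 19.6

Pipe A: V = Q/A = 0.0015/0.001432 = 1.047 m/s; Re = 3.748e+04; ε/D = 5.39e-05; Haaland → f = 0.02224; ΔP_A = f(L/D)(ρV²/2) = 2.166e+05 Pa.
Pipe B: V = Q/A = 0.0015/0.003058 = 0.4905 m/s; Re = 2.565e+04; ε/D = 0.00465; Haaland → f = 0.03297; ΔP_B = f(L/D)(ρV²/2) = 1.104e+04 Pa.
ΔP_A/ΔP_B = 2.166e+05/1.104e+04 = 19.6.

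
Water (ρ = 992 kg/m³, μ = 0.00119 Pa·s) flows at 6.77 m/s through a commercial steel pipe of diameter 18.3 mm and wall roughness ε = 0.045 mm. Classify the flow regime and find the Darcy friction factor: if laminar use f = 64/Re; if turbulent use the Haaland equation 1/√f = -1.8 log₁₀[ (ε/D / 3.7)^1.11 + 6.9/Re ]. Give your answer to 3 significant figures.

Re = ρVD/μ = 992·6.77·0.0183/0.00119 = 1.033e+05.
Re > 4000 → turbulent. ε/D = 4.5e-05/0.0183 = 0.00246; Haaland: 1/√f = -1.8 log₁₀[0.000297 + 6.68e-05] = 6.19, so f = 0.0261.

f ≈ 0.0261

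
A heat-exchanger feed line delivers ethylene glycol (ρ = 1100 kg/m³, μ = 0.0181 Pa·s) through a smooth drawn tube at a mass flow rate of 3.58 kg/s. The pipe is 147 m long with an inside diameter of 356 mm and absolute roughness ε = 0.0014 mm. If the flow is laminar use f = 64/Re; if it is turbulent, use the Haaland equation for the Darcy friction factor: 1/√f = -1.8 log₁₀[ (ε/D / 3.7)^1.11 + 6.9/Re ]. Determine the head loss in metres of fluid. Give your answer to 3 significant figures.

A = πD²/4 = π(0.356)²/4 = 0.09954 m²; mean velocity V = ṁ/(ρA) = 3.58/(1100 · 0.09954) = 0.0327 m/s.
Reynolds number Re = ρVD/μ = 1100 · 0.0327 · 0.356 / 0.0181 = 707.4.
Re < 2300 → laminar flow, so f = 64/Re = 64/707.4 = 0.09047 (the turbulent correlation is not needed).
Darcy-Weisbach: ΔP = f(L/D)(ρV²/2) = 0.09047·(147/0.356)·(1100·0.0327²/2) = 0.09047·412.9·0.588 = 21.97 Pa.
Head loss h_f = ΔP/(ρg) = 21.97/(1100·9.81) = 0.00204 m.

h_f ≈ 0.00204 m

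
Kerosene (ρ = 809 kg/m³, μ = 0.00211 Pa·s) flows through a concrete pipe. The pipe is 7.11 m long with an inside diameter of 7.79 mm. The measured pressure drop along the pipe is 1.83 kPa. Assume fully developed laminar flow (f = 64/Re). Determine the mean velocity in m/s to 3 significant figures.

For laminar flow, f = 64/Re with Re = ρVD/μ, so Darcy-Weisbach reduces to ΔP = 32μLV/D². Solving for V: V = ΔP·D²/(32μL) = 1830·(0.00779)²/(32·0.00211·7.11) = 0.2313 m/s.
Check: Re = ρVD/μ = 809·0.2313·0.00779/0.00211 = 690.9 < 2300, so the laminar assumption holds.

V ≈ 0.231 m/s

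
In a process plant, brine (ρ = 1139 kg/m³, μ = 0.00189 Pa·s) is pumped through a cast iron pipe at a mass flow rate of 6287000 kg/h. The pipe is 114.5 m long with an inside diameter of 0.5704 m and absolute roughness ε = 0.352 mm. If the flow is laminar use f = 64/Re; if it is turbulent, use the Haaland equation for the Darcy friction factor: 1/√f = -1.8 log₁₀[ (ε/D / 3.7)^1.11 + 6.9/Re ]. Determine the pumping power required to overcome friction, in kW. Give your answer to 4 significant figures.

P ≈ 111.9 kW

ṁ = 6287000 kg/h = 6287000/3600 = 1746 kg/s.
A = πD²/4 = π(0.5704)²/4 = 0.2555 m²; mean velocity V = ṁ/(ρA) = 1746/(1139 · 0.2555) = 6 m/s.
Reynolds number Re = ρVD/μ = 1139 · 6 · 0.5704 / 0.00189 = 2.063e+06.
Re > 4000 → turbulent. Relative roughness ε/D = 0.000352/0.5704 = 0.000617. Haaland: 1/√f = -1.8 log₁₀[(0.000617/3.7)^1.11 + 6.9/2.063e+06] = -1.8 log₁₀[6.41e-05 + 3.35e-06] = 7.508, so f = 0.01774.
Darcy-Weisbach: ΔP = f(L/D)(ρV²/2) = 0.01774·(114.5/0.5704)·(1139·6²/2) = 0.01774·200.7·2.05e+04 = 7.301e+04 Pa.
Q = ṁ/ρ = 1746/1139 = 1.533 m³/s.
Pumping power P = QΔP = 1.533·7.301e+04 = 111940 W = 111.9 kW.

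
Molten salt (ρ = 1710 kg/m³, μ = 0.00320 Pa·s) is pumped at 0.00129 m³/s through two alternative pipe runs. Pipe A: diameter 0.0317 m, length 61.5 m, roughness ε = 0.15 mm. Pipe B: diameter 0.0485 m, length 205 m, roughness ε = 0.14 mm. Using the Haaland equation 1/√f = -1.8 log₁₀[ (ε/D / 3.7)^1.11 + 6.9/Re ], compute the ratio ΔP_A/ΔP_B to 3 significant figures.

Pipe A: V = Q/A = 0.00129/0.0007892 = 1.634 m/s; Re = 2.769e+04; ε/D = 0.00473; Haaland → f = 0.03288; ΔP_A = f(L/D)(ρV²/2) = 1.457e+05 Pa.
Pipe B: V = Q/A = 0.00129/0.001847 = 0.6983 m/s; Re = 1.81e+04; ε/D = 0.00289; Haaland → f = 0.03145; ΔP_B = f(L/D)(ρV²/2) = 5.541e+04 Pa.
ΔP_A/ΔP_B = 1.457e+05/5.541e+04 = 2.63.

ΔP_A/ΔP_B ≈ 2.63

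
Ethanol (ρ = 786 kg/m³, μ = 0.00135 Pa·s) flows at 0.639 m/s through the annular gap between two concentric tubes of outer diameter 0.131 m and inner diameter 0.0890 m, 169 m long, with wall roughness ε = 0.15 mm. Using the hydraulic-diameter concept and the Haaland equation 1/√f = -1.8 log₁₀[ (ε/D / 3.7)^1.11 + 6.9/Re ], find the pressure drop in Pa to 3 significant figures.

ΔP ≈ 21400 Pa

Hydraulic diameter D_h = 4A/P = D_o - D_i = 0.131 - 0.089 = 0.042 m.
Re = ρVD_h/μ = 786·0.639·0.042/0.00135 = 1.563e+04.
ε/D_h = 0.00015/0.042 = 0.00357; Haaland gives 1/√f = -1.8 log₁₀[0.00045+0.000442] = 5.49, so f = 0.03318.
ΔP = f(L/D_h)(ρV²/2) = 0.03318·169/0.042·160.5 = 2.142e+04 Pa.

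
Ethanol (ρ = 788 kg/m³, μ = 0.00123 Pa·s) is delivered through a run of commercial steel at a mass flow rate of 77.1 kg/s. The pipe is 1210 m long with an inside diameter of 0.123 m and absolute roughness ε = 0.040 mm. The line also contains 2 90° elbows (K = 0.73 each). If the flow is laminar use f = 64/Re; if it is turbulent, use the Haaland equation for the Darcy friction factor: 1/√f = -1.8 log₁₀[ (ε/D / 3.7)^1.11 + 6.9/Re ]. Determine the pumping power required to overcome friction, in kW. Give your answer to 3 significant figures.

A = πD²/4 = π(0.123)²/4 = 0.01188 m²; mean velocity V = ṁ/(ρA) = 77.1/(788 · 0.01188) = 8.234 m/s.
Reynolds number Re = ρVD/μ = 788 · 8.234 · 0.123 / 0.00123 = 6.489e+05.
Re > 4000 → turbulent. Relative roughness ε/D = 4e-05/0.123 = 0.000325. Haaland: 1/√f = -1.8 log₁₀[(0.000325/3.7)^1.11 + 6.9/6.489e+05] = -1.8 log₁₀[3.15e-05 + 1.06e-05] = 7.876, so f = 0.01612.
Total minor-loss coefficient ΣK = 2·0.73 = 1.46.
ΔP = [f·L/D + ΣK]·(ρV²/2) = [0.01612·1210/0.123 + 1.46]·(788·8.234²/2) = [158.6 + 1.46]·2.671e+04 = 4.275e+06 Pa.
Q = ṁ/ρ = 77.1/788 = 0.09784 m³/s.
Pumping power P = QΔP = 0.09784·4.275e+06 = 418300 W = 418 kW.

P ≈ 418 kW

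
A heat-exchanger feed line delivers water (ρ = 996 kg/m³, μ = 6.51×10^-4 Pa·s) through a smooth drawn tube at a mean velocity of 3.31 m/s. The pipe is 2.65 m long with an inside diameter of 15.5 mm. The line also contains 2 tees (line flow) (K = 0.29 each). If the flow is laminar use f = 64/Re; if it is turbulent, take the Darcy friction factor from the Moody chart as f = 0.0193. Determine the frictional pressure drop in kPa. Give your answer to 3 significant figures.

ΔP ≈ 21.2 kPa

Reynolds number Re = ρVD/μ = 996 · 3.31 · 0.0155 / 0.000651 = 7.849e+04.
Re > 4000 → turbulent; use the Moody-chart value f = 0.0193.
Total minor-loss coefficient ΣK = 2·0.29 = 0.58.
ΔP = [f·L/D + ΣK]·(ρV²/2) = [0.0193·2.65/0.0155 + 0.58]·(996·3.31²/2) = [3.3 + 0.58]·5456 = 2.117e+04 Pa.
ΔP = 2.117e+04 Pa = 21.2 kPa.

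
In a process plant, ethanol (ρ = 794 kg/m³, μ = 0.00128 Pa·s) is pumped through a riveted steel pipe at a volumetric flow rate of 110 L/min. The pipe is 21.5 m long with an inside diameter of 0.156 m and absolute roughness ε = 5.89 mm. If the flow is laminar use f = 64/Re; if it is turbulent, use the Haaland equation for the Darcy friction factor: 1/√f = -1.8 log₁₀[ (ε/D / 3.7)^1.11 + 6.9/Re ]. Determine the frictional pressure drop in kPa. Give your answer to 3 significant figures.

Q = 110 L/min = 110/60000 = 0.001833 m³/s.
Cross-sectional area A = πD²/4 = π(0.156)²/4 = 0.01911 m²; mean velocity V = Q/A = 0.001833/0.01911 = 0.09592 m/s.
Reynolds number Re = ρVD/μ = 794 · 0.09592 · 0.156 / 0.00128 = 9282.
Re > 4000 → turbulent. Relative roughness ε/D = 0.00589/0.156 = 0.0378. Haaland: 1/√f = -1.8 log₁₀[(0.0378/3.7)^1.11 + 6.9/9282] = -1.8 log₁₀[0.00616 + 0.000743] = 3.889, so f = 0.0661.
Darcy-Weisbach: ΔP = f(L/D)(ρV²/2) = 0.0661·(21.5/0.156)·(794·0.09592²/2) = 0.0661·137.8·3.653 = 33.28 Pa.
ΔP = 33.28 Pa = 0.0333 kPa.

ΔP ≈ 0.0333 kPa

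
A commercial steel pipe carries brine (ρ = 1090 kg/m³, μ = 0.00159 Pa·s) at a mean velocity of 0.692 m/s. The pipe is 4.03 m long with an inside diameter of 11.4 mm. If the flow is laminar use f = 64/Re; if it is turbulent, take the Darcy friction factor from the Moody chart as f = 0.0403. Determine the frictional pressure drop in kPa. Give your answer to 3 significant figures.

ΔP ≈ 3.72 kPa

Reynolds number Re = ρVD/μ = 1090 · 0.692 · 0.0114 / 0.00159 = 5408.
Re > 4000 → turbulent; use the Moody-chart value f = 0.0403.
Darcy-Weisbach: ΔP = f(L/D)(ρV²/2) = 0.0403·(4.03/0.0114)·(1090·0.692²/2) = 0.0403·353.5·261 = 3718 Pa.
ΔP = 3718 Pa = 3.72 kPa.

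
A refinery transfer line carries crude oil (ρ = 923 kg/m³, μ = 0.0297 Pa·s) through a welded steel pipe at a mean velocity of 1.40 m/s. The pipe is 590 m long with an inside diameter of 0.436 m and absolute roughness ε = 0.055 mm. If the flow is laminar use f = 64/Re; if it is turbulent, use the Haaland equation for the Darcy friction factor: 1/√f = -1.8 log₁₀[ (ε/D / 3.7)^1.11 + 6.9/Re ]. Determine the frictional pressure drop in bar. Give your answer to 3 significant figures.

Reynolds number Re = ρVD/μ = 923 · 1.4 · 0.436 / 0.0297 = 1.897e+04.
Re > 4000 → turbulent. Relative roughness ε/D = 5.5e-05/0.436 = 0.000126. Haaland: 1/√f = -1.8 log₁₀[(0.000126/3.7)^1.11 + 6.9/1.897e+04] = -1.8 log₁₀[1.1e-05 + 0.000364] = 6.167, so f = 0.02629.
Darcy-Weisbach: ΔP = f(L/D)(ρV²/2) = 0.02629·(590/0.436)·(923·1.4²/2) = 0.02629·1353·904.5 = 3.218e+04 Pa.
ΔP = 3.218e+04 Pa = 0.322 bar.

ΔP ≈ 0.322 bar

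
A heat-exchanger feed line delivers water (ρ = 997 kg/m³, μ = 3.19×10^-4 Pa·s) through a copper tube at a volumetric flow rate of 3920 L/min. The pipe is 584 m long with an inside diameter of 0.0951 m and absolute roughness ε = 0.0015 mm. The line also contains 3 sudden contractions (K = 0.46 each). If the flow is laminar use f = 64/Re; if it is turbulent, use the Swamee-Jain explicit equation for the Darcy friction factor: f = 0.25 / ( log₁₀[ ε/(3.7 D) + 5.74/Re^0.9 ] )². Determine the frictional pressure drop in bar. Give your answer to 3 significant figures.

ΔP ≈ 27.9 bar

Q = 3920 L/min = 3920/60000 = 0.06533 m³/s.
Cross-sectional area A = πD²/4 = π(0.0951)²/4 = 0.007103 m²; mean velocity V = Q/A = 0.06533/0.007103 = 9.198 m/s.
Reynolds number Re = ρVD/μ = 997 · 9.198 · 0.0951 / 0.000319 = 2.734e+06.
Re > 4000 → turbulent. Relative roughness ε/D = 1.5e-06/0.0951 = 1.58e-05. Swamee-Jain: f = 0.25/(log₁₀[1.58e-05/3.7 + 5.74/2.734e+06^0.9])² = 0.25/(log₁₀[4.26e-06 + 9.24e-06])² = 0.25/(-4.869)² = 0.01054.
Total minor-loss coefficient ΣK = 3·0.46 = 1.38.
ΔP = [f·L/D + ΣK]·(ρV²/2) = [0.01054·584/0.0951 + 1.38]·(997·9.198²/2) = [64.75 + 1.38]·4.217e+04 = 2.789e+06 Pa.
ΔP = 2.789e+06 Pa = 27.9 bar.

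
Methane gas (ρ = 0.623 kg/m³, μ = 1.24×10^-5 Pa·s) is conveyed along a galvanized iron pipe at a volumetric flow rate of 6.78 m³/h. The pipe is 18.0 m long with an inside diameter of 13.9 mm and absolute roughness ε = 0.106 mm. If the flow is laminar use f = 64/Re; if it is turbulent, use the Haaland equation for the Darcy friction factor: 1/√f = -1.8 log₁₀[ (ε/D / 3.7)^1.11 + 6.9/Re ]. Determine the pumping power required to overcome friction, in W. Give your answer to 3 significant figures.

Q = 6.78 m³/h = 6.78/3600 = 0.001883 m³/s.
Cross-sectional area A = πD²/4 = π(0.0139)²/4 = 0.0001517 m²; mean velocity V = Q/A = 0.001883/0.0001517 = 12.41 m/s.
Reynolds number Re = ρVD/μ = 0.623 · 12.41 · 0.0139 / 1.24e-05 = 8667.
Re > 4000 → turbulent. Relative roughness ε/D = 0.000106/0.0139 = 0.00763. Haaland: 1/√f = -1.8 log₁₀[(0.00763/3.7)^1.11 + 6.9/8667] = -1.8 log₁₀[0.00104 + 0.000796] = 4.923, so f = 0.04126.
Darcy-Weisbach: ΔP = f(L/D)(ρV²/2) = 0.04126·(18/0.0139)·(0.623·12.41²/2) = 0.04126·1295·47.98 = 2563 Pa.
Pumping power P = QΔP = 0.001883·2563 = 4.828 W = 4.83 W.

P ≈ 4.83 W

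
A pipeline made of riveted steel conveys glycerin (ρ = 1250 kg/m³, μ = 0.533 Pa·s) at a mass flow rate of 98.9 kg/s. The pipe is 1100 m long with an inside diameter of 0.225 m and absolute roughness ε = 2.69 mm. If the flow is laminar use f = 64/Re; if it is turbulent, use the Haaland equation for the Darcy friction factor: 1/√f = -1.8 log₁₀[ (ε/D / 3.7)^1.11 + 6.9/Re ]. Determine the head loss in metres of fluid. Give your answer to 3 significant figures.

h_f ≈ 60.1 m

A = πD²/4 = π(0.225)²/4 = 0.03976 m²; mean velocity V = ṁ/(ρA) = 98.9/(1250 · 0.03976) = 1.99 m/s.
Reynolds number Re = ρVD/μ = 1250 · 1.99 · 0.225 / 0.533 = 1050.
Re < 2300 → laminar flow, so f = 64/Re = 64/1050 = 0.06095 (the turbulent correlation is not needed).
Darcy-Weisbach: ΔP = f(L/D)(ρV²/2) = 0.06095·(1100/0.225)·(1250·1.99²/2) = 0.06095·4889·2475 = 7.375e+05 Pa.
Head loss h_f = ΔP/(ρg) = 7.375e+05/(1250·9.81) = 60.1 m.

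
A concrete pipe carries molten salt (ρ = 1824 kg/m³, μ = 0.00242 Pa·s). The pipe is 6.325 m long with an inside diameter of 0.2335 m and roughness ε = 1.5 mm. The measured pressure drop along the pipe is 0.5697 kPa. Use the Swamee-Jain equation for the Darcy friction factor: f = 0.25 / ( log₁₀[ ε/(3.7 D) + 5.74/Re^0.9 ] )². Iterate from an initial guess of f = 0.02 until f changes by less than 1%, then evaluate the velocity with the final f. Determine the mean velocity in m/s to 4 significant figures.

Rearranging Darcy-Weisbach: V = √(2·ΔP·D/(f·L·ρ)). With ε/D = 0.0015/0.2335 = 0.00642, iterate starting from f = 0.02:
  f = 0.02 → V = √(2·569.7·0.2335/(0.02·6.325·1824)) = 1.074 m/s; Re = ρVD/μ = 1.89e+05; f → 0.03341
  f = 0.03341 → V = 0.8308 m/s; Re = 1.462e+05; f → 0.03356
Converged (Δf/f < 1%). With the final f = 0.03356: V = √(2·569.7·0.2335/(0.03356·6.325·1824)) = 0.8289 m/s.

V ≈ 0.8289 m/s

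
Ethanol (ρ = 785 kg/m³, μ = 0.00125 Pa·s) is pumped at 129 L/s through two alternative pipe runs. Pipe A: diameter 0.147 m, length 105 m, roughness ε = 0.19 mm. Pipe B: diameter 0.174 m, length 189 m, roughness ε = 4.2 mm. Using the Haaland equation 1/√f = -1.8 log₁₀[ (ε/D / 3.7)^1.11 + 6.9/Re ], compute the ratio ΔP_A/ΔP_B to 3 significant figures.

ΔP_A/ΔP_B ≈ 0.523

Pipe A: V = Q/A = 0.129/0.01697 = 7.601 m/s; Re = 7.017e+05; ε/D = 0.00129; Haaland → f = 0.02128; ΔP_A = f(L/D)(ρV²/2) = 3.446e+05 Pa.
Pipe B: V = Q/A = 0.129/0.02378 = 5.425 m/s; Re = 5.928e+05; ε/D = 0.0241; Haaland → f = 0.0525; ΔP_B = f(L/D)(ρV²/2) = 6.588e+05 Pa.
ΔP_A/ΔP_B = 3.446e+05/6.588e+05 = 0.523.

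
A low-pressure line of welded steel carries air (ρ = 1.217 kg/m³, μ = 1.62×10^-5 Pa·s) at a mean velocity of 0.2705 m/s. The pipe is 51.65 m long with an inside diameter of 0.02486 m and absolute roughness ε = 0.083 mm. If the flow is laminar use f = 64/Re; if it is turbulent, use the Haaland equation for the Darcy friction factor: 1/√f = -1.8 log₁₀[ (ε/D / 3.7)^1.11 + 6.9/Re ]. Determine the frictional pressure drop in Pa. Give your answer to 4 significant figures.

ΔP ≈ 11.72 Pa

Reynolds number Re = ρVD/μ = 1.217 · 0.2705 · 0.02486 / 1.62e-05 = 505.2.
Re < 2300 → laminar flow, so f = 64/Re = 64/505.2 = 0.1267 (the turbulent correlation is not needed).
Darcy-Weisbach: ΔP = f(L/D)(ρV²/2) = 0.1267·(51.65/0.02486)·(1.217·0.2705²/2) = 0.1267·2078·0.04452 = 11.72 Pa.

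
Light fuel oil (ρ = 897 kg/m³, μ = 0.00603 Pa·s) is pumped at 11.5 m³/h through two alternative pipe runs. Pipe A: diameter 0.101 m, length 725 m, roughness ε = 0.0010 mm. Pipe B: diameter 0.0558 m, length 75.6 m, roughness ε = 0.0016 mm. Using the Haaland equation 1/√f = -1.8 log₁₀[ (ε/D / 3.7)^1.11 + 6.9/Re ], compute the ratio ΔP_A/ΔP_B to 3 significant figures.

Pipe A: V = Q/A = 0.003194/0.008012 = 0.3987 m/s; Re = 5990; ε/D = 9.9e-06; Haaland → f = 0.03575; ΔP_A = f(L/D)(ρV²/2) = 1.83e+04 Pa.
Pipe B: V = Q/A = 0.003194/0.002445 = 1.306 m/s; Re = 1.084e+04; ε/D = 2.87e-05; Haaland → f = 0.03024; ΔP_B = f(L/D)(ρV²/2) = 3.135e+04 Pa.
ΔP_A/ΔP_B = 1.83e+04/3.135e+04 = 0.584.

ΔP_A/ΔP_B ≈ 0.584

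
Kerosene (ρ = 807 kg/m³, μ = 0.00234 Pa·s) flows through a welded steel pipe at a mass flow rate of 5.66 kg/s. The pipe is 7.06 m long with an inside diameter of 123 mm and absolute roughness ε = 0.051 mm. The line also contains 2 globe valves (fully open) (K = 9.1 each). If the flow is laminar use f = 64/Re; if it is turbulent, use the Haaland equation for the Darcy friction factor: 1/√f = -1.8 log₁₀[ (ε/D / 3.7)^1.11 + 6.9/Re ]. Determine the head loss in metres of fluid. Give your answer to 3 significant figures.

h_f ≈ 0.349 m

A = πD²/4 = π(0.123)²/4 = 0.01188 m²; mean velocity V = ṁ/(ρA) = 5.66/(807 · 0.01188) = 0.5903 m/s.
Reynolds number Re = ρVD/μ = 807 · 0.5903 · 0.123 / 0.00234 = 2.504e+04.
Re > 4000 → turbulent. Relative roughness ε/D = 5.1e-05/0.123 = 0.000415. Haaland: 1/√f = -1.8 log₁₀[(0.000415/3.7)^1.11 + 6.9/2.504e+04] = -1.8 log₁₀[4.12e-05 + 0.000276] = 6.299, so f = 0.02521.
Total minor-loss coefficient ΣK = 2·9.1 = 18.2.
ΔP = [f·L/D + ΣK]·(ρV²/2) = [0.02521·7.06/0.123 + 18.2]·(807·0.5903²/2) = [1.447 + 18.2]·140.6 = 2762 Pa.
Head loss h_f = ΔP/(ρg) = 2762/(807·9.81) = 0.349 m.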